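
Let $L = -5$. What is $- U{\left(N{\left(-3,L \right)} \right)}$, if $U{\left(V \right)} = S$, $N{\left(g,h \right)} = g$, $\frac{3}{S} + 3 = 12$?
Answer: $- \frac{1}{3} \approx -0.33333$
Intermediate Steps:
$S = \frac{1}{3}$ ($S = \frac{3}{-3 + 12} = \frac{3}{9} = 3 \cdot \frac{1}{9} = \frac{1}{3} \approx 0.33333$)
$U{\left(V \right)} = \frac{1}{3}$
$- U{\left(N{\left(-3,L \right)} \right)} = \left(-1\right) \frac{1}{3} = - \frac{1}{3}$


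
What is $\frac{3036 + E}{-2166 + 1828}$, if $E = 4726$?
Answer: $- \frac{3881}{169} \approx -22.965$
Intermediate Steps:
$\frac{3036 + E}{-2166 + 1828} = \frac{3036 + 4726}{-2166 + 1828} = \frac{7762}{-338} = 7762 \left(- \frac{1}{338}\right) = - \frac{3881}{169}$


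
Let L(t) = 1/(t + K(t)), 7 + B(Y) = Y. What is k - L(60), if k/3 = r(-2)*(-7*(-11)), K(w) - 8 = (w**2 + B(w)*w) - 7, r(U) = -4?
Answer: -6321085/6841 ≈ -924.00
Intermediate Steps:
B(Y) = -7 + Y
K(w) = 1 + w**2 + w*(-7 + w) (K(w) = 8 + ((w**2 + (-7 + w)*w) - 7) = 8 + ((w**2 + w*(-7 + w)) - 7) = 8 + (-7 + w**2 + w*(-7 + w)) = 1 + w**2 + w*(-7 + w))
L(t) = 1/(1 + t + t**2 + t*(-7 + t)) (L(t) = 1/(t + (1 + t**2 + t*(-7 + t))) = 1/(1 + t + t**2 + t*(-7 + t)))
k = -924 (k = 3*(-(-28)*(-11)) = 3*(-4*77) = 3*(-308) = -924)
k - L(60) = -924 - 1/(1 - 6*60 + 2*60**2) = -924 - 1/(1 - 360 + 2*3600) = -924 - 1/(1 - 360 + 7200) = -924 - 1/6841 = -6321085/6841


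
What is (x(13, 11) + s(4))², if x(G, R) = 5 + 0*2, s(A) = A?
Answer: 81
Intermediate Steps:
x(G, R) = 5 (x(G, R) = 5 + 0 = 5)
(x(13, 11) + s(4))² = (5 + 4)² = 9² = 81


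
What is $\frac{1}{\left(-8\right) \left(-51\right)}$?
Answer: $\frac{1}{408} \approx 0.002451$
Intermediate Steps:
$\frac{1}{\left(-8\right) \left(-51\right)} = \frac{1}{408}$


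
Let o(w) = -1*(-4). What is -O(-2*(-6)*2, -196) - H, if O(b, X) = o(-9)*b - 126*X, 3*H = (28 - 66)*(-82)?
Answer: -77492/3 ≈ -25831.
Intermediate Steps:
o(w) = 4
H = 3116/3 (H = ((28 - 66)*(-82))/3 = (-38*(-82))/3 = (⅓)*3116 = 3116/3 ≈ 1038.7)
O(b, X) = -126*X + 4*b (O(b, X) = 4*b - 126*X = -126*X + 4*b)
-O(-2*(-6)*2, -196) - H = -(-126*(-196) + 4*(-2*(-6)*2)) - 1*3116/3 = -(24696 + 4*(12*2)) - 3116/3 = -(24696 + 4*24) - 3116/3 = -(24696 + 96) - 3116/3 = -1*24792 - 3116/3 = -24792 - 3116/3 = -77492/3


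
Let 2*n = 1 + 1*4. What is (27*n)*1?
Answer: 135/2 ≈ 67.500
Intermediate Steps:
n = 5/2 (n = (1 + 1*4)/2 = (1 + 4)/2 = (1/2)*5 = 5/2 ≈ 2.5000)
(27*n)*1 = (27*(5/2))*1 = (135/2)*1 = 135/2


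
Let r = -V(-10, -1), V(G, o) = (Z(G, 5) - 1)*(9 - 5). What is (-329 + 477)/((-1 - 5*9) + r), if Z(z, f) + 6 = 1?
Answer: -74/11 ≈ -6.7273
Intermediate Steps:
Z(z, f) = -5 (Z(z, f) = -6 + 1 = -5)
V(G, o) = -24 (V(G, o) = (-5 - 1)*(9 - 5) = -6*4 = -24)
r = 24 (r = -1*(-24) = 24)
(-329 + 477)/((-1 - 5*9) + r) = (-329 + 477)/((-1 - 5*9) + 24) = 148/((-1 - 45) + 24) = 148/(-46 + 24) = 148/(-22) = 148*(-1/22) = -74/11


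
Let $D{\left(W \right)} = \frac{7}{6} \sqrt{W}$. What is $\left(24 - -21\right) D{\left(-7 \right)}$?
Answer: $\frac{105 i \sqrt{7}}{2} \approx 138.9 i$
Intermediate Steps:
$D{\left(W \right)} = \frac{7 \sqrt{W}}{6}$ ($D{\left(W \right)} = 7 \cdot \frac{1}{6} \sqrt{W} = \frac{7 \sqrt{W}}{6}$)
$\left(24 - -21\right) D{\left(-7 \right)} = \left(24 - -21\right) \frac{7 \sqrt{-7}}{6} = \left(24 + 21\right) \frac{7 i \sqrt{7}}{6} = 45 \frac{7 i \sqrt{7}}{6} = \frac{105 i \sqrt{7}}{2}$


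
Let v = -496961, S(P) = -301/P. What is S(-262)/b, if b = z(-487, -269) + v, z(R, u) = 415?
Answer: -301/130095052 ≈ -2.3137e-6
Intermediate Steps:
b = -496546 (b = 415 - 496961 = -496546)
S(-262)/b = -301/(-262)/(-496546) = -301*(-1/262)*(-1/496546) = (301/262)*(-1/496546) = -301/130095052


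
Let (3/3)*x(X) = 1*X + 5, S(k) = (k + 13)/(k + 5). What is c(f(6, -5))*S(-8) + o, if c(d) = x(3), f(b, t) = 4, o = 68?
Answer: 164/3 ≈ 54.667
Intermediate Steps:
S(k) = (13 + k)/(5 + k)
x(X) = 5 + X (x(X) = 1*X + 5 = X + 5 = 5 + X)
c(d) = 8 (c(d) = 5 + 3 = 8)
c(f(6, -5))*S(-8) + o = 8*((13 - 8)/(5 - 8)) + 68 = 8*(5/(-3)) + 68 = 8*(-1/3*5) + 68 = 8*(-5/3) + 68 = -40/3 + 68 = 164/3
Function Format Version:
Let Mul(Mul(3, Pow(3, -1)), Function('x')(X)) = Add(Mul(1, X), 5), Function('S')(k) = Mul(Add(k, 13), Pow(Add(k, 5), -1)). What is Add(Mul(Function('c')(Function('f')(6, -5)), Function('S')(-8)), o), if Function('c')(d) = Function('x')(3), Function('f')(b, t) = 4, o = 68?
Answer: Rational(164, 3) ≈ 54.667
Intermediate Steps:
Function('S')(k) = Mul(Pow(Add(5, k), -1), Add(13, k)) (Function('S')(k) = Mul(Add(13, k), Pow(Add(5, k), -1)) = Mul(Pow(Add(5, k), -1), Add(13, k)))
Function('x')(X) = Add(5, X) (Function('x')(X) = Add(Mul(1, X), 5) = Add(X, 5) = Add(5, X))
Function('c')(d) = 8 (Function('c')(d) = Add(5, 3) = 8)
Add(Mul(Function('c')(Function('f')(6, -5)), Function('S')(-8)), o) = Add(Mul(8, Mul(Pow(Add(5, -8), -1), Add(13, -8))), 68) = Add(Mul(8, Mul(Pow(-3, -1), 5)), 68) = Add(Mul(8, Mul(Rational(-1, 3), 5)), 68) = Add(Mul(8, Rational(-5, 3)), 68) = Add(Rational(-40, 3), 68) = Rational(164, 3)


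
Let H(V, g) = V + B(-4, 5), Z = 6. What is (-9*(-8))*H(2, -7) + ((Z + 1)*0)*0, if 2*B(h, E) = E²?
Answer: 1044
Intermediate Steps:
B(h, E) = E²/2
H(V, g) = 25/2 + V (H(V, g) = V + (½)*5² = V + (½)*25 = V + 25/2 = 25/2 + V)
(-9*(-8))*H(2, -7) + ((Z + 1)*0)*0 = (-9*(-8))*(25/2 + 2) + ((6 + 1)*0)*0 = 72*(29/2) + (7*0)*0 = 1044 + 0*0 = 1044 + 0 = 1044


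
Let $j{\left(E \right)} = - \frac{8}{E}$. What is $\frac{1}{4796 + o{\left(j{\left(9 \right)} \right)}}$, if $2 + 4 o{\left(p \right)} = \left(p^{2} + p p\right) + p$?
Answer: $\frac{162}{776899} \approx 0.00020852$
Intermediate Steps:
$o{\left(p \right)} = - \frac{1}{2} + \frac{p^{2}}{2} + \frac{p}{4}$ ($o{\left(p \right)} = - \frac{1}{2} + \frac{\left(p^{2} + p p\right) + p}{4} = - \frac{1}{2} + \frac{\left(p^{2} + p^{2}\right) + p}{4} = - \frac{1}{2} + \frac{2 p^{2} + p}{4} = - \frac{1}{2} + \frac{p + 2 p^{2}}{4} = - \frac{1}{2} + \left(\frac{p^{2}}{2} + \frac{p}{4}\right) = - \frac{1}{2} + \frac{p^{2}}{2} + \frac{p}{4}$)
$\frac{1}{4796 + o{\left(j{\left(9 \right)} \right)}} = \frac{1}{4796 + \left(- \frac{1}{2} + \frac{\left(- \frac{8}{9}\right)^{2}}{2} + \frac{\left(-8\right) \frac{1}{9}}{4}\right)} = \frac{1}{4796 + \left(- \frac{1}{2} + \frac{\left(\left(-8\right) \frac{1}{9}\right)^{2}}{2} + \frac{\left(-8\right) \frac{1}{9}}{4}\right)} = \frac{1}{4796 + \left(- \frac{1}{2} + \frac{\left(- \frac{8}{9}\right)^{2}}{2} + \frac{1}{4} \left(- \frac{8}{9}\right)\right)} = \frac{1}{4796 - \frac{53}{162}} = \frac{1}{\frac{776899}{162}} = \frac{162}{776899}$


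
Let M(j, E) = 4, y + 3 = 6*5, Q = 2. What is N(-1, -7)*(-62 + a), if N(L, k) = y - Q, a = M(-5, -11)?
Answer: -1450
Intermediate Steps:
y = 27 (y = -3 + 6*5 = -3 + 30 = 27)
a = 4
N(L, k) = 25 (N(L, k) = 27 - 1*2 = 27 - 2 = 25)
N(-1, -7)*(-62 + a) = 25*(-62 + 4) = 25*(-58) = -1450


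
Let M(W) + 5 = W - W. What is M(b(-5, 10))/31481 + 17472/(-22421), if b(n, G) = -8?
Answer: -78592591/100833643 ≈ -0.77943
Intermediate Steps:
M(W) = -5 (M(W) = -5 + (W - W) = -5 + 0 = -5)
M(b(-5, 10))/31481 + 17472/(-22421) = -5/31481 + 17472/(-22421) = -5*1/31481 + 17472*(-1/22421) = -5/31481 - 2496/3203 = -78592591/100833643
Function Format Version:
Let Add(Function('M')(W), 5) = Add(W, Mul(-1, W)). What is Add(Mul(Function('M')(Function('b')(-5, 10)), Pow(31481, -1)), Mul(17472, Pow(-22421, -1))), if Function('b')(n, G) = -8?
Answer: Rational(-78592591, 100833643) ≈ -0.77943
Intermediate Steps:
Function('M')(W) = -5 (Function('M')(W) = Add(-5, Add(W, Mul(-1, W))) = Add(-5, 0) = -5)
Add(Mul(Function('M')(Function('b')(-5, 10)), Pow(31481, -1)), Mul(17472, Pow(-22421, -1))) = Add(Mul(-5, Pow(31481, -1)), Mul(17472, Pow(-22421, -1))) = Add(Mul(-5, Rational(1, 31481)), Mul(17472, Rational(-1, 22421))) = Add(Rational(-5, 31481), Rational(-2496, 3203)) = Rational(-78592591, 100833643)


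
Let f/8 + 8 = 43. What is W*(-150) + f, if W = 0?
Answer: 280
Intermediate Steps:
f = 280 (f = -64 + 8*43 = -64 + 344 = 280)
W*(-150) + f = 0*(-150) + 280 = 0 + 280 = 280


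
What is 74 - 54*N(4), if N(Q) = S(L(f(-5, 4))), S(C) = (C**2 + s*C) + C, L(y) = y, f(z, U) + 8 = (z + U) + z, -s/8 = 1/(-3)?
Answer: -7738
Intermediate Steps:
s = 8/3 (s = -8/(-3) = -8*(-1/3) = 8/3 ≈ 2.6667)
f(z, U) = -8 + U + 2*z (f(z, U) = -8 + ((z + U) + z) = -8 + ((U + z) + z) = -8 + (U + 2*z) = -8 + U + 2*z)
S(C) = C**2 + 11*C/3 (S(C) = (C**2 + 8*C/3) + C = C**2 + 11*C/3)
N(Q) = 434/3 (N(Q) = (-8 + 4 + 2*(-5))*(11 + 3*(-8 + 4 + 2*(-5)))/3 = (-8 + 4 - 10)*(11 + 3*(-8 + 4 - 10))/3 = (1/3)*(-14)*(11 + 3*(-14)) = (1/3)*(-14)*(11 - 42) = (1/3)*(-14)*(-31) = 434/3)
74 - 54*N(4) = 74 - 54*434/3 = 74 - 7812 = -7738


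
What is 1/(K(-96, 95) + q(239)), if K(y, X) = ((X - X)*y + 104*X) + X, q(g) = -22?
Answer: 1/9953 ≈ 0.00010047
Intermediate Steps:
K(y, X) = 105*X (K(y, X) = (0*y + 104*X) + X = (0 + 104*X) + X = 104*X + X = 105*X)
1/(K(-96, 95) + q(239)) = 1/(105*95 - 22) = 1/(9975 - 22) = 1/9953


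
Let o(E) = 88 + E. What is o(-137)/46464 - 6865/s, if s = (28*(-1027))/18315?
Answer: 1460508077339/334029696 ≈ 4372.4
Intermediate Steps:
s = -28756/18315 (s = -28756*1/18315 = -28756/18315 ≈ -1.5701)
o(-137)/46464 - 6865/s = (88 - 137)/46464 - 6865/(-28756/18315) = -49*1/46464 - 6865*(-18315/28756) = -49/46464 + 125732475/28756 = 1460508077339/334029696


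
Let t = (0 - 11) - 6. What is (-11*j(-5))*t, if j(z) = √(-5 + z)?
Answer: 187*I*√10 ≈ 591.35*I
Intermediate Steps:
t = -17 (t = -11 - 6 = -17)
(-11*j(-5))*t = -11*√(-5 - 5)*(-17) = -11*I*√10*(-17) = 187*I*√10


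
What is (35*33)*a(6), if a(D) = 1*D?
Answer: 6930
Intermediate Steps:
a(D) = D
(35*33)*a(6) = (35*33)*6 = 1155*6 = 6930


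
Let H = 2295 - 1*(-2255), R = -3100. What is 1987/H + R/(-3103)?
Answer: 20270661/14118650 ≈ 1.4357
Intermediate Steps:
H = 4550 (H = 2295 + 2255 = 4550)
1987/H + R/(-3103) = 1987/4550 - 3100/(-3103) = 1987*(1/4550) - 3100*(-1/3103) = 1987/4550 + 3100/3103 = 20270661/14118650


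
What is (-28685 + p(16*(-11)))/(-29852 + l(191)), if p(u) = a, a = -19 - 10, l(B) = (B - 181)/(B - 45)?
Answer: 299446/311313 ≈ 0.96188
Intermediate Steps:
l(B) = (-181 + B)/(-45 + B)
a = -29
p(u) = -29
(-28685 + p(16*(-11)))/(-29852 + l(191)) = (-28685 - 29)/(-29852 + (-181 + 191)/(-45 + 191)) = -28714/(-29852 + 10/146) = -28714/(-29852 + (1/146)*10) = -28714/(-29852 + 5/73) = -28714/(-2179191/73) = -28714*(-73/2179191) = 299446/311313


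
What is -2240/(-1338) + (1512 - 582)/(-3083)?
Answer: 2830790/2062527 ≈ 1.3725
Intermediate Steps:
-2240/(-1338) + (1512 - 582)/(-3083) = -2240*(-1/1338) + 930*(-1/3083) = 1120/669 - 930/3083 = 2830790/2062527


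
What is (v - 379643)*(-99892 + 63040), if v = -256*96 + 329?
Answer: 14884154280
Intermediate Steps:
v = -24247 (v = -24576 + 329 = -24247)
(v - 379643)*(-99892 + 63040) = (-24247 - 379643)*(-99892 + 63040) = -403890*(-36852) = 14884154280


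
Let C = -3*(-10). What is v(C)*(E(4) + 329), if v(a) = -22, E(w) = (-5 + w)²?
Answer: -7260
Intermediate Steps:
C = 30
v(C)*(E(4) + 329) = -22*((-5 + 4)² + 329) = -22*((-1)² + 329) = -22*(1 + 329) = -22*330 = -7260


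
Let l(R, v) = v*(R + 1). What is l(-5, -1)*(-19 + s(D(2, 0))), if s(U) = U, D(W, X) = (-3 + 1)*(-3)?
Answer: -52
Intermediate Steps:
D(W, X) = 6 (D(W, X) = -2*(-3) = 6)
l(R, v) = v*(1 + R)
l(-5, -1)*(-19 + s(D(2, 0))) = (-(1 - 5))*(-19 + 6) = -1*(-4)*(-13) = 4*(-13) = -52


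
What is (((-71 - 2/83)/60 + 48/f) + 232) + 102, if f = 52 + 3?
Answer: 6093161/18260 ≈ 333.69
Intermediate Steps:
f = 55
(((-71 - 2/83)/60 + 48/f) + 232) + 102 = (((-71 - 2/83)/60 + 48/55) + 232) + 102 = (((-71 - 2*1/83)*(1/60) + 48*(1/55)) + 232) + 102 = (((-71 - 2/83)*(1/60) + 48/55) + 232) + 102 = ((-5895/83*1/60 + 48/55) + 232) + 102 = ((-393/332 + 48/55) + 232) + 102 = (-5679/18260 + 232) + 102 = 4230641/18260 + 102 = 6093161/18260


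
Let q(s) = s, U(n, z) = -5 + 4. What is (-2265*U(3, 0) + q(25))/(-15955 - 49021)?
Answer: -1145/32488 ≈ -0.035244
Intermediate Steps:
U(n, z) = -1
(-2265*U(3, 0) + q(25))/(-15955 - 49021) = (-2265*(-1) + 25)/(-15955 - 49021) = (2265 + 25)/(-64976) = 2290*(-1/64976) = -1145/32488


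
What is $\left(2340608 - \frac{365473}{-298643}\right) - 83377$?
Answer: $\frac{674106603006}{298643} \approx 2.2572 \cdot 10^{6}$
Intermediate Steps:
$\left(2340608 - \frac{365473}{-298643}\right) - 83377 = \left(2340608 - - \frac{365473}{298643}\right) - 83377 = \left(2340608 + \frac{365473}{298643}\right) - 83377 = \frac{699006560417}{298643} - 83377 = \frac{674106603006}{298643}$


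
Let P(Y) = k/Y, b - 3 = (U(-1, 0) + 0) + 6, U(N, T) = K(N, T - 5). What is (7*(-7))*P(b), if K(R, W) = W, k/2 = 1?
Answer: -49/2 ≈ -24.500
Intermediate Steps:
k = 2 (k = 2*1 = 2)
U(N, T) = -5 + T (U(N, T) = T - 5 = -5 + T)
b = 4 (b = 3 + (((-5 + 0) + 0) + 6) = 3 + ((-5 + 0) + 6) = 3 + (-5 + 6) = 3 + 1 = 4)
P(Y) = 2/Y
(7*(-7))*P(b) = (7*(-7))*(2/4) = -98/4 = -49*1/2 = -49/2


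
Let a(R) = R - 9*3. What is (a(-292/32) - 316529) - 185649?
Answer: -4017713/8 ≈ -5.0221e+5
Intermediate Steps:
a(R) = -27 + R (a(R) = R - 27 = -27 + R)
(a(-292/32) - 316529) - 185649 = ((-27 - 292/32) - 316529) - 185649 = ((-27 - 292*1/32) - 316529) - 185649 = ((-27 - 73/8) - 316529) - 185649 = (-289/8 - 316529) - 185649 = -2532521/8 - 185649 = -4017713/8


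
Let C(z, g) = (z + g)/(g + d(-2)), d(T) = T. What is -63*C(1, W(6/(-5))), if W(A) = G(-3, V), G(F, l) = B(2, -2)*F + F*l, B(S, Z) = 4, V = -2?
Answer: -315/8 ≈ -39.375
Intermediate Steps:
G(F, l) = 4*F + F*l
W(A) = -6 (W(A) = -3*(4 - 2) = -3*2 = -6)
C(z, g) = (g + z)/(-2 + g) (C(z, g) = (z + g)/(g - 2) = (g + z)/(-2 + g))
-63*C(1, W(6/(-5))) = -63*(-6 + 1)/(-2 - 6) = -63*(-5)/(-8) = -(-63)*(-5)/8 = -63*5/8 = -315/8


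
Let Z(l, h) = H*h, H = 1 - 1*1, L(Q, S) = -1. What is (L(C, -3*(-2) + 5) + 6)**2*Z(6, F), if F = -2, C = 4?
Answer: 0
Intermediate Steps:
H = 0 (H = 1 - 1 = 0)
Z(l, h) = 0 (Z(l, h) = 0*h = 0)
(L(C, -3*(-2) + 5) + 6)**2*Z(6, F) = (-1 + 6)**2*0 = 5**2*0 = 25*0 = 0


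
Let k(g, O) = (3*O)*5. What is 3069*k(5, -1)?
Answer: -46035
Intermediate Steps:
k(g, O) = 15*O
3069*k(5, -1) = 3069*(15*(-1)) = 3069*(-15) = -46035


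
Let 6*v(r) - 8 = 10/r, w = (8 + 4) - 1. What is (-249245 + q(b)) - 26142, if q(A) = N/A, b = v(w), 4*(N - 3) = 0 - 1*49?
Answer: -53977073/196 ≈ -2.7539e+5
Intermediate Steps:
w = 11 (w = 12 - 1 = 11)
v(r) = 4/3 + 5/(3*r) (v(r) = 4/3 + (10/r)/6 = 4/3 + 5/(3*r))
N = -37/4 (N = 3 + (0 - 1*49)/4 = 3 + (0 - 49)/4 = 3 + (¼)*(-49) = 3 - 49/4 = -37/4 ≈ -9.2500)
b = 49/33 (b = (⅓)*(5 + 4*11)/11 = (⅓)*(1/11)*(5 + 44) = (⅓)*(1/11)*49 = 49/33 ≈ 1.4848)
q(A) = -37/(4*A)
(-249245 + q(b)) - 26142 = (-249245 - 37/(4*49/33)) - 26142 = (-249245 - 37/4*33/49) - 26142 = (-249245 - 1221/196) - 26142 = -48853241/196 - 26142 = -53977073/196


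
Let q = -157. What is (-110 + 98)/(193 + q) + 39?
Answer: 116/3 ≈ 38.667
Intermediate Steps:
(-110 + 98)/(193 + q) + 39 = (-110 + 98)/(193 - 157) + 39 = -12/36 + 39 = -12*1/36 + 39 = -⅓ + 39 = 116/3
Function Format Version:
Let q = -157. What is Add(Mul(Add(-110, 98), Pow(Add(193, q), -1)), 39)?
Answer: Rational(116, 3) ≈ 38.667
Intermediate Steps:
Add(Mul(Add(-110, 98), Pow(Add(193, q), -1)), 39) = Add(Mul(Add(-110, 98), Pow(Add(193, -157), -1)), 39) = Add(Mul(-12, Pow(36, -1)), 39) = Add(Mul(-12, Rational(1, 36)), 39) = Add(Rational(-1, 3), 39) = Rational(116, 3)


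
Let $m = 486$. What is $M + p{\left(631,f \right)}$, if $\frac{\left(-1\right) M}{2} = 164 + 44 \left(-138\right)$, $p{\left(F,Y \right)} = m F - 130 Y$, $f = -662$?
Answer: $404542$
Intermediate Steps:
$p{\left(F,Y \right)} = - 130 Y + 486 F$ ($p{\left(F,Y \right)} = 486 F - 130 Y = - 130 Y + 486 F$)
$M = 11816$ ($M = - 2 \left(164 + 44 \left(-138\right)\right) = - 2 \left(164 - 6072\right) = \left(-2\right) \left(-5908\right) = 11816$)
$M + p{\left(631,f \right)} = 11816 + \left(\left(-130\right) \left(-662\right) + 486 \cdot 631\right) = 11816 + \left(86060 + 306666\right) = 11816 + 392726 = 404542$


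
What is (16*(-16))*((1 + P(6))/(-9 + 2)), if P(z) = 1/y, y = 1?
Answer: 512/7 ≈ 73.143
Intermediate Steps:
P(z) = 1 (P(z) = 1/1 = 1)
(16*(-16))*((1 + P(6))/(-9 + 2)) = (16*(-16))*((1 + 1)/(-9 + 2)) = -512/(-7) = -512*(-1)/7 = -256*(-2/7) = 512/7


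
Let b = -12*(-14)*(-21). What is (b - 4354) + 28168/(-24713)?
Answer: -194816034/24713 ≈ -7883.1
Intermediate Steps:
b = -3528 (b = 168*(-21) = -3528)
(b - 4354) + 28168/(-24713) = (-3528 - 4354) + 28168/(-24713) = -7882 + 28168*(-1/24713) = -7882 - 28168/24713 = -194816034/24713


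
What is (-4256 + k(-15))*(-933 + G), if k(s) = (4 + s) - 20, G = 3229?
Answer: -9842952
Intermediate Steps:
k(s) = -16 + s
(-4256 + k(-15))*(-933 + G) = (-4256 + (-16 - 15))*(-933 + 3229) = (-4256 - 31)*2296 = -4287*2296 = -9842952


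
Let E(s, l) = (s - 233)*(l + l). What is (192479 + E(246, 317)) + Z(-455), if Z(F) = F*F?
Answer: 407746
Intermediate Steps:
Z(F) = F²
E(s, l) = 2*l*(-233 + s) (E(s, l) = (-233 + s)*(2*l) = 2*l*(-233 + s))
(192479 + E(246, 317)) + Z(-455) = (192479 + 2*317*(-233 + 246)) + (-455)² = (192479 + 2*317*13) + 207025 = (192479 + 8242) + 207025 = 200721 + 207025 = 407746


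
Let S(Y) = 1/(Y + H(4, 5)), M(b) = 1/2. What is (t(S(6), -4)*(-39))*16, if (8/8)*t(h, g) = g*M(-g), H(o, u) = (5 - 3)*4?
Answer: 1248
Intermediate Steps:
H(o, u) = 8 (H(o, u) = 2*4 = 8)
M(b) = ½
S(Y) = 1/(8 + Y) (S(Y) = 1/(Y + 8) = 1/(8 + Y))
t(h, g) = g/2 (t(h, g) = g*(½) = g/2)
(t(S(6), -4)*(-39))*16 = (((½)*(-4))*(-39))*16 = -2*(-39)*16 = 78*16 = 1248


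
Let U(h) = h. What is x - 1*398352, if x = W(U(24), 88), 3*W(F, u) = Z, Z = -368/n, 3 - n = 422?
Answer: -500728096/1257 ≈ -3.9835e+5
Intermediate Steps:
n = -419 (n = 3 - 1*422 = 3 - 422 = -419)
Z = 368/419 (Z = -368/(-419) = -368*(-1/419) = 368/419 ≈ 0.87828)
W(F, u) = 368/1257 (W(F, u) = (⅓)*(368/419) = 368/1257)
x = 368/1257 ≈ 0.29276
x - 1*398352 = 368/1257 - 1*398352 = 368/1257 - 398352 = -500728096/1257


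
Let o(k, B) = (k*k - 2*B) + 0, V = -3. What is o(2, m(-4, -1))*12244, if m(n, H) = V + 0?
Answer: 122440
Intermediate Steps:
m(n, H) = -3 (m(n, H) = -3 + 0 = -3)
o(k, B) = k² - 2*B (o(k, B) = (k² - 2*B) + 0 = k² - 2*B)
o(2, m(-4, -1))*12244 = (2² - 2*(-3))*12244 = (4 + 6)*12244 = 10*12244 = 122440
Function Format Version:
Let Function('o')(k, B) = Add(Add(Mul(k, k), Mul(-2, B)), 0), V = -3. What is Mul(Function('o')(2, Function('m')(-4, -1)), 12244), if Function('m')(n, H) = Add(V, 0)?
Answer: 122440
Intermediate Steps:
Function('m')(n, H) = -3 (Function('m')(n, H) = Add(-3, 0) = -3)
Function('o')(k, B) = Add(Pow(k, 2), Mul(-2, B)) (Function('o')(k, B) = Add(Add(Pow(k, 2), Mul(-2, B)), 0) = Add(Pow(k, 2), Mul(-2, B)))
Mul(Function('o')(2, Function('m')(-4, -1)), 12244) = Mul(Add(Pow(2, 2), Mul(-2, -3)), 12244) = Mul(Add(4, 6), 12244) = Mul(10, 12244) = 122440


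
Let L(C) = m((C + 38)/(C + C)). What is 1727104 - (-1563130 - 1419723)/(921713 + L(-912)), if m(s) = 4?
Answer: 1591904100421/921717 ≈ 1.7271e+6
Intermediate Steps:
L(C) = 4
1727104 - (-1563130 - 1419723)/(921713 + L(-912)) = 1727104 - (-1563130 - 1419723)/(921713 + 4) = 1727104 - (-2982853)/921717 = 1727104 - 1*(-2982853/921717) = 1727104 + 2982853/921717 = 1591904100421/921717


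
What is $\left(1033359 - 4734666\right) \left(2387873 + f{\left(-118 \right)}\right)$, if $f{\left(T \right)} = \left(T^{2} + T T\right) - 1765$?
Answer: $-8934792240492$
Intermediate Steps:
$f{\left(T \right)} = -1765 + 2 T^{2}$ ($f{\left(T \right)} = \left(T^{2} + T^{2}\right) - 1765 = 2 T^{2} - 1765 = -1765 + 2 T^{2}$)
$\left(1033359 - 4734666\right) \left(2387873 + f{\left(-118 \right)}\right) = \left(1033359 - 4734666\right) \left(2387873 - \left(1765 - 2 \left(-118\right)^{2}\right)\right) = - 3701307 \left(2387873 + \left(-1765 + 2 \cdot 13924\right)\right) = - 3701307 \left(2387873 + \left(-1765 + 27848\right)\right) = - 3701307 \left(2387873 + 26083\right) = \left(-3701307\right) 2413956 = -8934792240492$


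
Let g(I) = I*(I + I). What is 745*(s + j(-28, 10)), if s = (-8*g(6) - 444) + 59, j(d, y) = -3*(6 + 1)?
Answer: -731590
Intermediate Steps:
g(I) = 2*I² (g(I) = I*(2*I) = 2*I²)
j(d, y) = -21 (j(d, y) = -3*7 = -21)
s = -961 (s = (-16*6² - 444) + 59 = (-16*36 - 444) + 59 = (-8*72 - 444) + 59 = (-576 - 444) + 59 = -1020 + 59 = -961)
745*(s + j(-28, 10)) = 745*(-961 - 21) = 745*(-982) = -731590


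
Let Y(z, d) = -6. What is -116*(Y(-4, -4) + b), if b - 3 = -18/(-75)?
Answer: 8004/25 ≈ 320.16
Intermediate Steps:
b = 81/25 (b = 3 - 18/(-75) = 3 - 18*(-1/75) = 3 + 6/25 = 81/25 ≈ 3.2400)
-116*(Y(-4, -4) + b) = -116*(-6 + 81/25) = -116*(-69/25) = 8004/25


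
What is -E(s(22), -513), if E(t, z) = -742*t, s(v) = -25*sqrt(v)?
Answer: -18550*sqrt(22) ≈ -87007.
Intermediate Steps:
-E(s(22), -513) = -(-742)*(-25*sqrt(22)) = -18550*sqrt(22)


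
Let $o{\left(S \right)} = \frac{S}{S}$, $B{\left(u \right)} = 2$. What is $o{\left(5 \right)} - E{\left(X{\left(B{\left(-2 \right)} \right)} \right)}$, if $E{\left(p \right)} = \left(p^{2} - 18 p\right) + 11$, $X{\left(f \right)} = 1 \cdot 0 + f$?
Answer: $22$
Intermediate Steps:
$o{\left(S \right)} = 1$
$X{\left(f \right)} = f$ ($X{\left(f \right)} = 0 + f = f$)
$E{\left(p \right)} = 11 + p^{2} - 18 p$
$o{\left(5 \right)} - E{\left(X{\left(B{\left(-2 \right)} \right)} \right)} = 1 - \left(11 + 2^{2} - 36\right) = 1 - \left(11 + 4 - 36\right) = 1 - -21 = 1 + 21 = 22$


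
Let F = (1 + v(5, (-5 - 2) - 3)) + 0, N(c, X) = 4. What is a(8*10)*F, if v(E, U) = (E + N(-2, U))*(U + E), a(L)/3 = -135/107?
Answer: 17820/107 ≈ 166.54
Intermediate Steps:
a(L) = -405/107 (a(L) = 3*(-135/107) = -405/107)
v(E, U) = (4 + E)*(E + U) (v(E, U) = (E + 4)*(U + E) = (4 + E)*(E + U))
F = -44 (F = (1 + (5² + 4*5 + 4*((-5 - 2) - 3) + 5*((-5 - 2) - 3))) + 0 = (1 + (25 + 20 + 4*(-7 - 3) + 5*(-7 - 3))) + 0 = (1 + (25 + 20 + 4*(-10) + 5*(-10))) + 0 = (1 + (25 + 20 - 40 - 50)) + 0 = (1 - 45) + 0 = -44 + 0 = -44)
a(8*10)*F = -405/107*(-44) = 17820/107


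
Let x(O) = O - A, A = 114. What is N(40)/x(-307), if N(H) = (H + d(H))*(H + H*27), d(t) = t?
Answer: -89600/421 ≈ -212.83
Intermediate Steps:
N(H) = 56*H² (N(H) = (H + H)*(H + H*27) = (2*H)*(H + 27*H) = (2*H)*(28*H) = 56*H²)
x(O) = -114 + O (x(O) = O - 1*114 = O - 114 = -114 + O)
N(40)/x(-307) = (56*40²)/(-114 - 307) = (56*1600)/(-421) = 89600*(-1/421) = -89600/421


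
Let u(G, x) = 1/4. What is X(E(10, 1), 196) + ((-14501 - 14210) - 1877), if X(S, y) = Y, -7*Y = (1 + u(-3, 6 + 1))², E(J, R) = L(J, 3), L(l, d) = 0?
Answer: -3425881/112 ≈ -30588.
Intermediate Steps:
u(G, x) = ¼
E(J, R) = 0
Y = -25/112 (Y = -(1 + ¼)²/7 = -(5/4)²/7 = -⅐*25/16 = -25/112 ≈ -0.22321)
X(S, y) = -25/112
X(E(10, 1), 196) + ((-14501 - 14210) - 1877) = -25/112 + ((-14501 - 14210) - 1877) = -25/112 + (-28711 - 1877) = -25/112 - 30588 = -3425881/112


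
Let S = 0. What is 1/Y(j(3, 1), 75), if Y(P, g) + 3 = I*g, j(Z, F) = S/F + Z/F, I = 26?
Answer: 1/1947 ≈ 0.00051361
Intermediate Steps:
j(Z, F) = Z/F (j(Z, F) = 0/F + Z/F = 0 + Z/F = Z/F)
Y(P, g) = -3 + 26*g
1/Y(j(3, 1), 75) = 1/(-3 + 26*75) = 1/(-3 + 1950) = 1/1947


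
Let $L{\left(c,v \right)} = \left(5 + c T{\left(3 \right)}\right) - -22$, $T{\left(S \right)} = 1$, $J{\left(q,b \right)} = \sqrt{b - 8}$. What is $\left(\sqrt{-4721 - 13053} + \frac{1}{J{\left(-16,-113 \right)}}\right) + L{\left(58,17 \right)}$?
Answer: $85 - \frac{i}{11} + i \sqrt{17774} \approx 85.0 + 133.23 i$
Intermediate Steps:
$J{\left(q,b \right)} = \sqrt{-8 + b}$
$L{\left(c,v \right)} = 27 + c$ ($L{\left(c,v \right)} = \left(5 + c 1\right) - -22 = \left(5 + c\right) + 22 = 27 + c$)
$\left(\sqrt{-4721 - 13053} + \frac{1}{J{\left(-16,-113 \right)}}\right) + L{\left(58,17 \right)} = \left(\sqrt{-4721 - 13053} + \frac{1}{\sqrt{-8 - 113}}\right) + \left(27 + 58\right) = \left(\sqrt{-17774} + \frac{1}{\sqrt{-121}}\right) + 85 = \left(i \sqrt{17774} + \frac{1}{11 i}\right) + 85 = \left(i \sqrt{17774} - \frac{i}{11}\right) + 85 = \left(- \frac{i}{11} + i \sqrt{17774}\right) + 85 = 85 - \frac{i}{11} + i \sqrt{17774}$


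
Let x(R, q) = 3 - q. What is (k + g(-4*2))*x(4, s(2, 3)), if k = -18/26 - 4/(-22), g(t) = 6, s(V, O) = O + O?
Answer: -2355/143 ≈ -16.469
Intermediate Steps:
s(V, O) = 2*O
k = -73/143 (k = -18*1/26 - 4*(-1/22) = -9/13 + 2/11 = -73/143 ≈ -0.51049)
(k + g(-4*2))*x(4, s(2, 3)) = (-73/143 + 6)*(3 - 2*3) = 785*(3 - 1*6)/143 = 785*(3 - 6)/143 = (785/143)*(-3) = -2355/143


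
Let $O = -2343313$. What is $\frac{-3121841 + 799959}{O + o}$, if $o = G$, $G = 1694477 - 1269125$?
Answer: $\frac{2321882}{1917961} \approx 1.2106$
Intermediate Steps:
$G = 425352$
$o = 425352$
$\frac{-3121841 + 799959}{O + o} = \frac{-3121841 + 799959}{-2343313 + 425352} = - \frac{2321882}{-1917961} = \left(-2321882\right) \left(- \frac{1}{1917961}\right) = \frac{2321882}{1917961}$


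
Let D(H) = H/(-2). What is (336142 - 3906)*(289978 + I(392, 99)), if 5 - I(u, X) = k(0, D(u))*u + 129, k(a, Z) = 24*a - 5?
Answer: 96951116104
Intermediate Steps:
D(H) = -H/2 (D(H) = H*(-1/2) = -H/2)
k(a, Z) = -5 + 24*a
I(u, X) = -124 + 5*u (I(u, X) = 5 - ((-5 + 24*0)*u + 129) = 5 - ((-5 + 0)*u + 129) = 5 - (-5*u + 129) = 5 - (129 - 5*u) = 5 + (-129 + 5*u) = -124 + 5*u)
(336142 - 3906)*(289978 + I(392, 99)) = (336142 - 3906)*(289978 + (-124 + 5*392)) = 332236*(289978 + (-124 + 1960)) = 332236*(289978 + 1836) = 332236*291814 = 96951116104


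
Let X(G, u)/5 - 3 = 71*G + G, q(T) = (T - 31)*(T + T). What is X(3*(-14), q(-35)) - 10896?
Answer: -26001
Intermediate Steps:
q(T) = 2*T*(-31 + T) (q(T) = (-31 + T)*(2*T) = 2*T*(-31 + T))
X(G, u) = 15 + 360*G (X(G, u) = 15 + 5*(71*G + G) = 15 + 5*(72*G) = 15 + 360*G)
X(3*(-14), q(-35)) - 10896 = (15 + 360*(3*(-14))) - 10896 = (15 + 360*(-42)) - 10896 = (15 - 15120) - 10896 = -15105 - 10896 = -26001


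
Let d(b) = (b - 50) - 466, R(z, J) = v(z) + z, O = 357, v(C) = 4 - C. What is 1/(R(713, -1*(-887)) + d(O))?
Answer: -1/155 ≈ -0.0064516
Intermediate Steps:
R(z, J) = 4 (R(z, J) = (4 - z) + z = 4)
d(b) = -516 + b (d(b) = (-50 + b) - 466 = -516 + b)
1/(R(713, -1*(-887)) + d(O)) = 1/(4 + (-516 + 357)) = 1/(4 - 159) = 1/(-155) = -1/155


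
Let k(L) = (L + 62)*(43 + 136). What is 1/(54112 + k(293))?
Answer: 1/117657 ≈ 8.4993e-6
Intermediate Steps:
k(L) = 11098 + 179*L (k(L) = (62 + L)*179 = 11098 + 179*L)
1/(54112 + k(293)) = 1/(54112 + (11098 + 179*293)) = 1/(54112 + (11098 + 52447)) = 1/(54112 + 63545) = 1/117657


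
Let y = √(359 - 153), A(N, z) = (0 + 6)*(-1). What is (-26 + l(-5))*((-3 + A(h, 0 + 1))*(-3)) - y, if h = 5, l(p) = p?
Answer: -837 - √206 ≈ -851.35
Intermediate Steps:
A(N, z) = -6 (A(N, z) = 6*(-1) = -6)
y = √206 ≈ 14.353
(-26 + l(-5))*((-3 + A(h, 0 + 1))*(-3)) - y = (-26 - 5)*((-3 - 6)*(-3)) - √206 = -(-279)*(-3) - √206 = -31*27 - √206 = -837 - √206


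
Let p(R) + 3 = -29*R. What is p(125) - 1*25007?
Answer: -28635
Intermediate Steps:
p(R) = -3 - 29*R
p(125) - 1*25007 = (-3 - 29*125) - 1*25007 = (-3 - 3625) - 25007 = -3628 - 25007 = -28635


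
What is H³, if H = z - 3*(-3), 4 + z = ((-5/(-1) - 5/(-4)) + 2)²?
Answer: 1597509809/4096 ≈ 3.9002e+5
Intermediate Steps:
z = 1025/16 (z = -4 + ((-5/(-1) - 5/(-4)) + 2)² = -4 + ((-5*(-1) - 5*(-¼)) + 2)² = -4 + ((5 + 5/4) + 2)² = -4 + (25/4 + 2)² = -4 + (33/4)² = -4 + 1089/16 = 1025/16 ≈ 64.063)
H = 1169/16 (H = 1025/16 - 3*(-3) = 1025/16 + 9 = 1169/16 ≈ 73.063)
H³ = (1169/16)³ = 1597509809/4096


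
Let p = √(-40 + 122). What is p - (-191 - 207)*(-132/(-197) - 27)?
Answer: -2064426/197 + √82 ≈ -10470.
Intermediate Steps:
p = √82 ≈ 9.0554
p - (-191 - 207)*(-132/(-197) - 27) = √82 - (-191 - 207)*(-132/(-197) - 27) = √82 - (-398)*(-132*(-1/197) - 27) = √82 - (-398)*(132/197 - 27) = √82 - (-398)*(-5187)/197 = √82 - 1*2064426/197 = √82 - 2064426/197 = -2064426/197 + √82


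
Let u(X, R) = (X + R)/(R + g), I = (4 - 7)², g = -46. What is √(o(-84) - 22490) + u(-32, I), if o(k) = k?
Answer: 23/37 + I*√22574 ≈ 0.62162 + 150.25*I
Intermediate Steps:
I = 9 (I = (-3)² = 9)
u(X, R) = (R + X)/(-46 + R) (u(X, R) = (X + R)/(R - 46) = (R + X)/(-46 + R))
√(o(-84) - 22490) + u(-32, I) = √(-84 - 22490) + (9 - 32)/(-46 + 9) = √(-22574) - 23/(-37) = I*√22574 - 1/37*(-23) = I*√22574 + 23/37 = 23/37 + I*√22574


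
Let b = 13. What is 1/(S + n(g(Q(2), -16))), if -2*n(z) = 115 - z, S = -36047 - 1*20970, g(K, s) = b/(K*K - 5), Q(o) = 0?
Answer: -5/285379 ≈ -1.7521e-5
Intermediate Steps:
g(K, s) = 13/(-5 + K**2) (g(K, s) = 13/(K*K - 5) = 13/(K**2 - 5) = 13/(-5 + K**2))
S = -57017 (S = -36047 - 20970 = -57017)
n(z) = -115/2 + z/2 (n(z) = -(115 - z)/2 = -115/2 + z/2)
1/(S + n(g(Q(2), -16))) = 1/(-57017 + (-115/2 + (13/(-5 + 0**2))/2)) = 1/(-57017 + (-115/2 + (13/(-5 + 0))/2)) = 1/(-57017 + (-115/2 + (13/(-5))/2)) = 1/(-57017 + (-115/2 + (13*(-1/5))/2)) = 1/(-57017 + (-115/2 + (1/2)*(-13/5))) = 1/(-57017 + (-115/2 - 13/10)) = 1/(-57017 - 294/5) = 1/(-285379/5) = -5/285379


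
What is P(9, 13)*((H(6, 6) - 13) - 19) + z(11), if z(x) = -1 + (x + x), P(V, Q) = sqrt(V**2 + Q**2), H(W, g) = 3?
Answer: 21 - 145*sqrt(10) ≈ -437.53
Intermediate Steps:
P(V, Q) = sqrt(Q**2 + V**2)
z(x) = -1 + 2*x
P(9, 13)*((H(6, 6) - 13) - 19) + z(11) = sqrt(13**2 + 9**2)*((3 - 13) - 19) + (-1 + 2*11) = sqrt(169 + 81)*(-10 - 19) + (-1 + 22) = sqrt(250)*(-29) + 21 = (5*sqrt(10))*(-29) + 21 = -145*sqrt(10) + 21 = 21 - 145*sqrt(10)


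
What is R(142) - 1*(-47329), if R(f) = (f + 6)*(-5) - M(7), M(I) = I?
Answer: 46582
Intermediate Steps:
R(f) = -37 - 5*f (R(f) = (f + 6)*(-5) - 1*7 = (6 + f)*(-5) - 7 = (-30 - 5*f) - 7 = -37 - 5*f)
R(142) - 1*(-47329) = (-37 - 5*142) - 1*(-47329) = (-37 - 710) + 47329 = -747 + 47329 = 46582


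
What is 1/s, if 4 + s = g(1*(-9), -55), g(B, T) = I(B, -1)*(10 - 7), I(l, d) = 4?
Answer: ⅛ ≈ 0.12500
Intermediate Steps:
g(B, T) = 12 (g(B, T) = 4*(10 - 7) = 4*3 = 12)
s = 8 (s = -4 + 12 = 8)
1/s = 1/8 = ⅛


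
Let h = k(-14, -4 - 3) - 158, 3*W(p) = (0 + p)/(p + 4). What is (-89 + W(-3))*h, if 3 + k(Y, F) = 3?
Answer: 14220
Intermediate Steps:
k(Y, F) = 0 (k(Y, F) = -3 + 3 = 0)
W(p) = p/(3*(4 + p)) (W(p) = ((0 + p)/(p + 4))/3 = (p/(4 + p))/3 = p/(3*(4 + p)))
h = -158 (h = 0 - 158 = -158)
(-89 + W(-3))*h = (-89 + (⅓)*(-3)/(4 - 3))*(-158) = (-89 + (⅓)*(-3)/1)*(-158) = (-89 + (⅓)*(-3)*1)*(-158) = (-89 - 1)*(-158) = -90*(-158) = 14220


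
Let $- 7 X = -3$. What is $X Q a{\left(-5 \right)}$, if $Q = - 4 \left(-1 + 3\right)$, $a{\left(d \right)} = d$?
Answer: $\frac{120}{7} \approx 17.143$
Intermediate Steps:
$X = \frac{3}{7}$ ($X = \left(- \frac{1}{7}\right) \left(-3\right) = \frac{3}{7} \approx 0.42857$)
$Q = -8$ ($Q = \left(-4\right) 2 = -8$)
$X Q a{\left(-5 \right)} = \frac{3}{7} \left(-8\right) \left(-5\right) = \left(- \frac{24}{7}\right) \left(-5\right) = \frac{120}{7}$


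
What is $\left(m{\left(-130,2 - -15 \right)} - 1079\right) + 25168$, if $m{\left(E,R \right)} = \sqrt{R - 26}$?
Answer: $24089 + 3 i \approx 24089.0 + 3.0 i$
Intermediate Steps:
$m{\left(E,R \right)} = \sqrt{-26 + R}$
$\left(m{\left(-130,2 - -15 \right)} - 1079\right) + 25168 = \left(\sqrt{-26 + \left(2 - -15\right)} - 1079\right) + 25168 = \left(\sqrt{-26 + \left(2 + 15\right)} - 1079\right) + 25168 = \left(\sqrt{-26 + 17} - 1079\right) + 25168 = \left(\sqrt{-9} - 1079\right) + 25168 = \left(3 i - 1079\right) + 25168 = \left(-1079 + 3 i\right) + 25168 = 24089 + 3 i$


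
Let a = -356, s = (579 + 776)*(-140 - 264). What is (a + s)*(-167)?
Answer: 91478592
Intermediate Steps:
s = -547420 (s = 1355*(-404) = -547420)
(a + s)*(-167) = (-356 - 547420)*(-167) = -547776*(-167) = 91478592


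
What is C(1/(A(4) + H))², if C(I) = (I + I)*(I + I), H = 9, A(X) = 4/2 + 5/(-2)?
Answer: 256/83521 ≈ 0.0030651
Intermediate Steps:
A(X) = -½ (A(X) = 4*(½) + 5*(-½) = 2 - 5/2 = -½)
C(I) = 4*I² (C(I) = (2*I)*(2*I) = 4*I²)
C(1/(A(4) + H))² = (4*(1/(-½ + 9))²)² = (4*(1/(17/2))²)² = (4*(2/17)²)² = (4*(4/289))² = (16/289)² = 256/83521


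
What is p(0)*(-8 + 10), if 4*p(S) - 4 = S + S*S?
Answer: 2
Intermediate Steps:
p(S) = 1 + S/4 + S²/4 (p(S) = 1 + (S + S*S)/4 = 1 + (S + S²)/4 = 1 + (S/4 + S²/4) = 1 + S/4 + S²/4)
p(0)*(-8 + 10) = (1 + (¼)*0 + (¼)*0²)*(-8 + 10) = (1 + 0 + (¼)*0)*2 = (1 + 0 + 0)*2 = 1*2 = 2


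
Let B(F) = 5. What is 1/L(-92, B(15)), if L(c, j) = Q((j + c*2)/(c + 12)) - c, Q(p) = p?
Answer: 80/7539 ≈ 0.010611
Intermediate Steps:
L(c, j) = -c + (j + 2*c)/(12 + c) (L(c, j) = (j + c*2)/(c + 12) - c = (j + 2*c)/(12 + c) - c = -c + (j + 2*c)/(12 + c))
1/L(-92, B(15)) = 1/((5 - 1*(-92)² - 10*(-92))/(12 - 92)) = 1/((5 - 1*8464 + 920)/(-80)) = 1/(-(5 - 8464 + 920)/80) = 1/(-1/80*(-7539)) = 1/(7539/80) = 80/7539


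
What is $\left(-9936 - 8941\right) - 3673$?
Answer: $-22550$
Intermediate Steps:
$\left(-9936 - 8941\right) - 3673 = -18877 - 3673 = -22550$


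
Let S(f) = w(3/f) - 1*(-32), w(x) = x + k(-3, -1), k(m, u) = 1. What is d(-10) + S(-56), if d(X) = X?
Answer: 1285/56 ≈ 22.946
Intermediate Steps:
w(x) = 1 + x (w(x) = x + 1 = 1 + x)
S(f) = 33 + 3/f (S(f) = (1 + 3/f) - 1*(-32) = (1 + 3/f) + 32 = 33 + 3/f)
d(-10) + S(-56) = -10 + (33 + 3/(-56)) = -10 + (33 + 3*(-1/56)) = -10 + (33 - 3/56) = -10 + 1845/56 = 1285/56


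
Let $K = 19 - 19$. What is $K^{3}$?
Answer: $0$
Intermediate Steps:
$K = 0$
$K^{3} = 0^{3} = 0$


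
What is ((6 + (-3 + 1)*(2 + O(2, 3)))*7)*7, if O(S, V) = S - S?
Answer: 98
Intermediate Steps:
O(S, V) = 0
((6 + (-3 + 1)*(2 + O(2, 3)))*7)*7 = ((6 + (-3 + 1)*(2 + 0))*7)*7 = ((6 - 2*2)*7)*7 = ((6 - 4)*7)*7 = (2*7)*7 = 14*7 = 98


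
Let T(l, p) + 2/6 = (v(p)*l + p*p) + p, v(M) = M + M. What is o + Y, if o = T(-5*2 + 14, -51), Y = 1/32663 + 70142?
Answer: 7083004216/97989 ≈ 72284.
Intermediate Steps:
v(M) = 2*M
Y = 2291048147/32663 (Y = 1/32663 + 70142 = 2291048147/32663 ≈ 70142.)
T(l, p) = -⅓ + p + p² + 2*l*p (T(l, p) = -⅓ + (((2*p)*l + p*p) + p) = -⅓ + ((2*l*p + p²) + p) = -⅓ + ((p² + 2*l*p) + p) = -⅓ + (p + p² + 2*l*p) = -⅓ + p + p² + 2*l*p)
o = 6425/3 (o = -⅓ - 51 + (-51)² + 2*(-5*2 + 14)*(-51) = -⅓ - 51 + 2601 + 2*(-10 + 14)*(-51) = -⅓ - 51 + 2601 + 2*4*(-51) = -⅓ - 51 + 2601 - 408 = 6425/3 ≈ 2141.7)
o + Y = 6425/3 + 2291048147/32663 = 7083004216/97989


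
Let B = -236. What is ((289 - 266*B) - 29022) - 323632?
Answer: -289589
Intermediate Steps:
((289 - 266*B) - 29022) - 323632 = ((289 - 266*(-236)) - 29022) - 323632 = ((289 + 62776) - 29022) - 323632 = (63065 - 29022) - 323632 = 34043 - 323632 = -289589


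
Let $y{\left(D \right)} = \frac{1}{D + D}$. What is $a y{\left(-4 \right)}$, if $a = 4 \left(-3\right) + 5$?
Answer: $\frac{7}{8} \approx 0.875$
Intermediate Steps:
$a = -7$ ($a = -12 + 5 = -7$)
$y{\left(D \right)} = \frac{1}{2 D}$
$a y{\left(-4 \right)} = - 7 \frac{1}{2 \left(-4\right)} = - 7 \cdot \frac{1}{2} \left(- \frac{1}{4}\right) = \left(-7\right) \left(- \frac{1}{8}\right) = \frac{7}{8}$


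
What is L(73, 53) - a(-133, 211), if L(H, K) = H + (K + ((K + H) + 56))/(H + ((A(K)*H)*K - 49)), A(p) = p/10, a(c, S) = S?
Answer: -28328636/205297 ≈ -137.99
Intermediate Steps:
A(p) = p/10 (A(p) = p*(1/10) = p/10)
L(H, K) = H + (56 + H + 2*K)/(-49 + H + H*K**2/10) (L(H, K) = H + (K + ((K + H) + 56))/(H + (((K/10)*H)*K - 49)) = H + (K + ((H + K) + 56))/(H + ((H*K/10)*K - 49)) = H + (K + (56 + H + K))/(H + (H*K**2/10 - 49)) = H + (56 + H + 2*K)/(H + (-49 + H*K**2/10)) = H + (56 + H + 2*K)/(-49 + H + H*K**2/10))
L(73, 53) - a(-133, 211) = (560 - 480*73 + 10*73**2 + 20*53 + 73**2*53**2)/(-490 + 10*73 + 73*53**2) - 1*211 = (560 - 35040 + 10*5329 + 1060 + 5329*2809)/(-490 + 730 + 73*2809) - 211 = (560 - 35040 + 53290 + 1060 + 14969161)/(-490 + 730 + 205057) - 211 = 14989031/205297 - 211 = -28328636/205297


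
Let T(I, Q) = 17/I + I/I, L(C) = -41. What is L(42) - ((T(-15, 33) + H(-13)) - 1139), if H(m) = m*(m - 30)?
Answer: 8087/15 ≈ 539.13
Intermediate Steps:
H(m) = m*(-30 + m)
T(I, Q) = 1 + 17/I (T(I, Q) = 17/I + 1 = 1 + 17/I)
L(42) - ((T(-15, 33) + H(-13)) - 1139) = -41 - (((17 - 15)/(-15) - 13*(-30 - 13)) - 1139) = -41 - ((-1/15*2 - 13*(-43)) - 1139) = -41 - ((-2/15 + 559) - 1139) = -41 - (8383/15 - 1139) = -41 - 1*(-8702/15) = -41 + 8702/15 = 8087/15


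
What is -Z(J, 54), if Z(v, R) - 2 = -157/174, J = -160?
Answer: -191/174 ≈ -1.0977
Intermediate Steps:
Z(v, R) = 191/174 (Z(v, R) = 2 - 157/174 = 191/174)
-Z(J, 54) = -1*191/174 = -191/174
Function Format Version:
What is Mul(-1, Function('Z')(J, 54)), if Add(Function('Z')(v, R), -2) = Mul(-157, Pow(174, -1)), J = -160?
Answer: Rational(-191, 174) ≈ -1.0977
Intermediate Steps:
Function('Z')(v, R) = Rational(191, 174) (Function('Z')(v, R) = Add(2, Mul(-157, Pow(174, -1))) = Add(2, Mul(-157, Rational(1, 174))) = Add(2, Rational(-157, 174)) = Rational(191, 174))
Mul(-1, Function('Z')(J, 54)) = Mul(-1, Rational(191, 174)) = Rational(-191, 174)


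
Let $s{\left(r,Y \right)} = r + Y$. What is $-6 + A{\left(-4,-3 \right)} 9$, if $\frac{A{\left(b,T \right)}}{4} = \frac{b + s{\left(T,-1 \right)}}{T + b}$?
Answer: $\frac{246}{7} \approx 35.143$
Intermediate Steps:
$s{\left(r,Y \right)} = Y + r$
$A{\left(b,T \right)} = \frac{4 \left(-1 + T + b\right)}{T + b}$ ($A{\left(b,T \right)} = 4 \frac{b + \left(-1 + T\right)}{T + b} = 4 \frac{-1 + T + b}{T + b} = \frac{4 \left(-1 + T + b\right)}{T + b}$)
$-6 + A{\left(-4,-3 \right)} 9 = -6 + \frac{4 \left(-1 - 3 - 4\right)}{-3 - 4} \cdot 9 = -6 + 4 \frac{1}{-7} \left(-8\right) 9 = -6 + 4 \left(- \frac{1}{7}\right) \left(-8\right) 9 = -6 + \frac{32}{7} \cdot 9 = -6 + \frac{288}{7} = \frac{246}{7}$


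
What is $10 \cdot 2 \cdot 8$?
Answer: $160$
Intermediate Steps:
$10 \cdot 2 \cdot 8 = 20 \cdot 8 = 160$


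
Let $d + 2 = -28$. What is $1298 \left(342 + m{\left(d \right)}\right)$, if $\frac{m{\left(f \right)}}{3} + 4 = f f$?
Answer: $3932940$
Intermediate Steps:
$d = -30$ ($d = -2 - 28 = -30$)
$m{\left(f \right)} = -12 + 3 f^{2}$ ($m{\left(f \right)} = -12 + 3 f f = -12 + 3 f^{2}$)
$1298 \left(342 + m{\left(d \right)}\right) = 1298 \left(342 - \left(12 - 3 \left(-30\right)^{2}\right)\right) = 1298 \left(342 + \left(-12 + 3 \cdot 900\right)\right) = 1298 \left(342 + \left(-12 + 2700\right)\right) = 1298 \left(342 + 2688\right) = 1298 \cdot 3030 = 3932940$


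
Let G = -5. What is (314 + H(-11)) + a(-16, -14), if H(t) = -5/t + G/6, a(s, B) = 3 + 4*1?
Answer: 21161/66 ≈ 320.62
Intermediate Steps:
a(s, B) = 7 (a(s, B) = 3 + 4 = 7)
H(t) = -5/6 - 5/t (H(t) = -5/t - 5/6 = -5/6 - 5/t)
(314 + H(-11)) + a(-16, -14) = (314 + (-5/6 - 5/(-11))) + 7 = (314 + (-5/6 - 5*(-1/11))) + 7 = (314 + (-5/6 + 5/11)) + 7 = (314 - 25/66) + 7 = 20699/66 + 7 = 21161/66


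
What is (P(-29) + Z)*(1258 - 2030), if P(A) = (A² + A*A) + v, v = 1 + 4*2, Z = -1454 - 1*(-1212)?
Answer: -1118628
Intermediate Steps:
Z = -242 (Z = -1454 + 1212 = -242)
v = 9 (v = 1 + 8 = 9)
P(A) = 9 + 2*A² (P(A) = (A² + A*A) + 9 = (A² + A²) + 9 = 2*A² + 9 = 9 + 2*A²)
(P(-29) + Z)*(1258 - 2030) = ((9 + 2*(-29)²) - 242)*(1258 - 2030) = ((9 + 2*841) - 242)*(-772) = ((9 + 1682) - 242)*(-772) = (1691 - 242)*(-772) = 1449*(-772) = -1118628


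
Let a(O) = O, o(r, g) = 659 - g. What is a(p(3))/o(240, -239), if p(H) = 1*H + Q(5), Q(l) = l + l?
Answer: 13/898 ≈ 0.014477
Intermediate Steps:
Q(l) = 2*l
p(H) = 10 + H (p(H) = 1*H + 2*5 = H + 10 = 10 + H)
a(p(3))/o(240, -239) = (10 + 3)/(659 - 1*(-239)) = 13/(659 + 239) = 13/898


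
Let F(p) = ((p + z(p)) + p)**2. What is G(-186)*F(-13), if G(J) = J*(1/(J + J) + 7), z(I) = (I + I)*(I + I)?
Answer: -549883750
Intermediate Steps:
z(I) = 4*I**2 (z(I) = (2*I)*(2*I) = 4*I**2)
G(J) = J*(7 + 1/(2*J)) (G(J) = J*(1/(2*J) + 7) = J*(7 + 1/(2*J)))
F(p) = (2*p + 4*p**2)**2 (F(p) = ((p + 4*p**2) + p)**2 = (2*p + 4*p**2)**2)
G(-186)*F(-13) = (1/2 + 7*(-186))*(4*(-13)**2*(1 + 2*(-13))**2) = (1/2 - 1302)*(4*169*(1 - 26)**2) = -5206*169*(-25)**2 = -5206*169*625 = -2603/2*422500 = -549883750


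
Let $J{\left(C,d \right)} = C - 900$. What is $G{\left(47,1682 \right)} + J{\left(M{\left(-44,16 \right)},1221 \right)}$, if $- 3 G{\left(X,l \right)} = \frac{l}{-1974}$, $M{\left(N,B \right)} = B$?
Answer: $- \frac{2616683}{2961} \approx -883.72$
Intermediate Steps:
$G{\left(X,l \right)} = \frac{l}{5922}$ ($G{\left(X,l \right)} = - \frac{l \frac{1}{-1974}}{3} = - \frac{l \left(- \frac{1}{1974}\right)}{3} = - \frac{\left(- \frac{1}{1974}\right) l}{3} = \frac{l}{5922}$)
$J{\left(C,d \right)} = -900 + C$ ($J{\left(C,d \right)} = C - 900 = -900 + C$)
$G{\left(47,1682 \right)} + J{\left(M{\left(-44,16 \right)},1221 \right)} = \frac{1}{5922} \cdot 1682 + \left(-900 + 16\right) = \frac{841}{2961} - 884 = - \frac{2616683}{2961}$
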